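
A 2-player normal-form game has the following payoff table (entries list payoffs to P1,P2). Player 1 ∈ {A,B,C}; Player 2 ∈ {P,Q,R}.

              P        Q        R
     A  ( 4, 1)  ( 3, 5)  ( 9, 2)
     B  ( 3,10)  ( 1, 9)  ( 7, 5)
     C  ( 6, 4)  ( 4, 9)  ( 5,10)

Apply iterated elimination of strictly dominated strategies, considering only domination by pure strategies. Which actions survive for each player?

Remaining: P1:{A,C} P2:{Q,R}

P1 drop B (A beats it: P:4>3 Q:3>1 R:9>7)
P2 drop P (Q beats it: A:5>1 C:9>4)
P1→{A,C} P2→{Q,R}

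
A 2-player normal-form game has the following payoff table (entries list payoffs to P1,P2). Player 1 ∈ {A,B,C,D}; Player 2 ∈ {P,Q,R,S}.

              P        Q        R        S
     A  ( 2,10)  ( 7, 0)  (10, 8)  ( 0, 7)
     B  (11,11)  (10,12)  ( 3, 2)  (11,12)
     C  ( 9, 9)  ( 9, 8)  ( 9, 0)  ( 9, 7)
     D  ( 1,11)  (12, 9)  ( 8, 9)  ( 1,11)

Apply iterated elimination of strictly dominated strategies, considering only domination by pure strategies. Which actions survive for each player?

IESDS → P1:{B,D} P2:{P,Q,S}

P2 drop R (P beats it: A:10>8 B:11>2 C:9>0 D:11>9)
P1 drop A (B beats it: P:11>2 Q:10>7 S:11>0)
P1 drop C (B beats it: P:11>9 Q:10>9 S:11>9)
P1→{B,D} P2→{P,Q,S}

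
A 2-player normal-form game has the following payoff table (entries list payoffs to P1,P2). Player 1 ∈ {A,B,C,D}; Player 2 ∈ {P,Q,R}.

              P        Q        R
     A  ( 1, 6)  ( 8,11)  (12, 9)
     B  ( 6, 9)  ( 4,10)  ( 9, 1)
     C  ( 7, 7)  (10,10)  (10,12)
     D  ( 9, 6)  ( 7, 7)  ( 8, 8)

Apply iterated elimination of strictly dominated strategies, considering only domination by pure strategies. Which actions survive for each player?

Remaining: P1:{A,C} P2:{Q,R}

P1 drop B (C beats it: P:7>6 Q:10>4 R:10>9)
P2 drop P (Q beats it: A:11>6 C:10>7 D:7>6)
P1 drop D (A beats it: Q:8>7 R:12>8)
P1→{A,C} P2→{Q,R}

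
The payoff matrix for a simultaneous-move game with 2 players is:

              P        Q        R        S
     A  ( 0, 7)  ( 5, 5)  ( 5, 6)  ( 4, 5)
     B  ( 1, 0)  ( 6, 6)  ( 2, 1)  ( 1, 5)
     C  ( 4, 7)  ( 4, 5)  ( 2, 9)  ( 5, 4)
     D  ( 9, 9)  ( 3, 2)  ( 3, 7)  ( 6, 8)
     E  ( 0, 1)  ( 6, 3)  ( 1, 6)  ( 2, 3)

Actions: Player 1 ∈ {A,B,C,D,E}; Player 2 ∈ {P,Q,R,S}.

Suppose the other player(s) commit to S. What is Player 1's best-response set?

u_1(A vs S) = 4
u_1(B vs S) = 1
u_1(C vs S) = 5
u_1(D vs S) = 6
u_1(E vs S) = 2
max payoff 6 at {D}

argmax u_1 = {D}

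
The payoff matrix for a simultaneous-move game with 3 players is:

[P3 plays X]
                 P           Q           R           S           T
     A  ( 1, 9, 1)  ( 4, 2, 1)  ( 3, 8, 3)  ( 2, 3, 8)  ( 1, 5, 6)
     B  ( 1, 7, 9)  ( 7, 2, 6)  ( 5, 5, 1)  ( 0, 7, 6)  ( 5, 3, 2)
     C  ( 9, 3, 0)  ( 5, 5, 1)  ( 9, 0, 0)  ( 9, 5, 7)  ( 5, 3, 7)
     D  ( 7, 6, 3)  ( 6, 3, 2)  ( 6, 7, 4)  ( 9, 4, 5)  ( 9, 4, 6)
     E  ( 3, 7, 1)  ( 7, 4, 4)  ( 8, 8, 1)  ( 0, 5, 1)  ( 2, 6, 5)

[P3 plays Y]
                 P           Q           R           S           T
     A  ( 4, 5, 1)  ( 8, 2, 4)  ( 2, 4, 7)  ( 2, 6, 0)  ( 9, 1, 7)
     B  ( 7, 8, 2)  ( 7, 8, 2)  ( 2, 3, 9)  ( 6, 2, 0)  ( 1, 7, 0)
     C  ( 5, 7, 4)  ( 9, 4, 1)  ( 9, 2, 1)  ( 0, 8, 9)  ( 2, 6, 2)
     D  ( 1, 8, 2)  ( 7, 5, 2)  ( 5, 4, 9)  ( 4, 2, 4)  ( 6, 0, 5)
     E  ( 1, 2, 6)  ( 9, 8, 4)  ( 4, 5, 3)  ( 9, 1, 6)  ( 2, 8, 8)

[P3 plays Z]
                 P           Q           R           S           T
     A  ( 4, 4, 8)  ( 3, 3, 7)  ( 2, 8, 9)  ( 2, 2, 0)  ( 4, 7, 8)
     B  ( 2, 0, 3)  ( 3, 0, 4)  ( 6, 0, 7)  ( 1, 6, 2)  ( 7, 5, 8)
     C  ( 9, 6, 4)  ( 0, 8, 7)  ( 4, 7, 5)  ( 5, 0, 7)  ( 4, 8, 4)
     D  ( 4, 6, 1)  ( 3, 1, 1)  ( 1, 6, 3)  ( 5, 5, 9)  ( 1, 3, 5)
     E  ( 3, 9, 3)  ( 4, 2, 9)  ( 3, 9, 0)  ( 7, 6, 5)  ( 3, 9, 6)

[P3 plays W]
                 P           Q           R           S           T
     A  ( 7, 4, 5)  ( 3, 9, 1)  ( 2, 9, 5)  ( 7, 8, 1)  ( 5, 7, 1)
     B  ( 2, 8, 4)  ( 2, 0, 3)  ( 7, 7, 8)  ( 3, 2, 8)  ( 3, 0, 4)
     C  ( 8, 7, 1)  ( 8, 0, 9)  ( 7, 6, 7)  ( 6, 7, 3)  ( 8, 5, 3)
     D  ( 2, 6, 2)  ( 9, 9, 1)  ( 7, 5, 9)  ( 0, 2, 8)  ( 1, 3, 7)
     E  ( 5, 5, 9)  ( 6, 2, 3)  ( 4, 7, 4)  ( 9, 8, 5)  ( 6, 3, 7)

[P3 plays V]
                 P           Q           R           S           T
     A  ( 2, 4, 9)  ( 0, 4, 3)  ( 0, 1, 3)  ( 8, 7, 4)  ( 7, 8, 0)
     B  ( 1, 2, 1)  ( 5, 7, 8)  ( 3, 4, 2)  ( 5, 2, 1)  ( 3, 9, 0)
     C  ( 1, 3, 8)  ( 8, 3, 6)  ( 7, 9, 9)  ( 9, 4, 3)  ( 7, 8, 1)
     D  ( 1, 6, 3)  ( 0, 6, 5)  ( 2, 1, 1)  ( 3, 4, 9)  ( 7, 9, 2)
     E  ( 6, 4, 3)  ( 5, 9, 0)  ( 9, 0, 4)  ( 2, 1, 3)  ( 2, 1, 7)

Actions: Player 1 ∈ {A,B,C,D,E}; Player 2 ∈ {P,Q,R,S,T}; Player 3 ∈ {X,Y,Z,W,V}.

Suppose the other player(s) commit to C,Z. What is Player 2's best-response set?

u_2(P vs C,Z) = 6
u_2(Q vs C,Z) = 8
u_2(R vs C,Z) = 7
u_2(S vs C,Z) = 0
u_2(T vs C,Z) = 8
max payoff 8 at {Q,T}

P2 best: {Q,T}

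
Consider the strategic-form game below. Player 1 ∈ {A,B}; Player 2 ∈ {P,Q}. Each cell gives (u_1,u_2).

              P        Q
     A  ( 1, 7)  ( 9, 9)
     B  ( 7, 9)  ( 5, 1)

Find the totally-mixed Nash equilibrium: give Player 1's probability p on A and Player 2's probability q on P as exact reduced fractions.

P1 mixes 4/5 on A; P2 mixes 2/5 on P

P1 indiff ⇒ q·1+(1-q)·9 = q·7+(1-q)·5 ⇒ q(-6) = (1-q)(-4) ⇒ q = 2/5
P2 indiff ⇒ p·7+(1-p)·9 = p·9+(1-p)·1 ⇒ p(-2) = (1-p)(-8) ⇒ p = 4/5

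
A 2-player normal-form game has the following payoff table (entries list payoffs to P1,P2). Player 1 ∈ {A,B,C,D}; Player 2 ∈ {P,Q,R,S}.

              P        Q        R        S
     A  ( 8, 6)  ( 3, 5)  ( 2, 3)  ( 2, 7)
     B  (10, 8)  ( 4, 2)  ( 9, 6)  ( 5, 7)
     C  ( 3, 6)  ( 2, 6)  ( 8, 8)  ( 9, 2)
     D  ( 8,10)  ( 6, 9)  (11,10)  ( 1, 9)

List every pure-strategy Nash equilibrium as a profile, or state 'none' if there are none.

(A,P): not NE [P1→B gives 10>8; P2→S gives 7>6]
(A,Q): not NE [P1→D gives 6>3; P2→S gives 7>5]
(A,R): not NE [P1→D gives 11>2; P2→S gives 7>3]
(A,S): not NE [P1→C gives 9>2]
(B,P): NE
(B,Q): not NE [P1→D gives 6>4; P2→P gives 8>2]
(B,R): not NE [P1→D gives 11>9; P2→P gives 8>6]
(B,S): not NE [P1→C gives 9>5; P2→P gives 8>7]
(C,P): not NE [P1→B gives 10>3; P2→R gives 8>6]
(C,Q): not NE [P1→D gives 6>2; P2→R gives 8>6]
(C,R): not NE [P1→D gives 11>8]
(C,S): not NE [P2→R gives 8>2]
(D,P): not NE [P1→B gives 10>8]
(D,Q): not NE [P2→R gives 10>9]
(D,R): NE
(D,S): not NE [P1→C gives 9>1; P2→R gives 10>9]

PSNE = {(B,P), (D,R)}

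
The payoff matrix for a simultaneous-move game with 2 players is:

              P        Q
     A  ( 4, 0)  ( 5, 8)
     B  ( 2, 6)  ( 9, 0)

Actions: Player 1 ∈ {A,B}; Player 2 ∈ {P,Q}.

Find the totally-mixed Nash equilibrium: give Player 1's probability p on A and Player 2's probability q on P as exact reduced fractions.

P1 indiff ⇒ q·4+(1-q)·5 = q·2+(1-q)·9 ⇒ q(2) = (1-q)(4) ⇒ q = 2/3
P2 indiff ⇒ p·0+(1-p)·6 = p·8+(1-p)·0 ⇒ p(-8) = (1-p)(-6) ⇒ p = 3/7

p=3/7, q=2/3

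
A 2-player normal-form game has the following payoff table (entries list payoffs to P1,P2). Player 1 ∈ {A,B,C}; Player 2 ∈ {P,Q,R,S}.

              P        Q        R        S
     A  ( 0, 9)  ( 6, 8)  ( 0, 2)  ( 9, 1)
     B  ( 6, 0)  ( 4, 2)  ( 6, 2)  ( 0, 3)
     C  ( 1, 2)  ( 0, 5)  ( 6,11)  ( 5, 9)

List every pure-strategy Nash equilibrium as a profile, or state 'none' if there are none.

PSNE = {(C,R)}

(A,P): not NE [P1→B gives 6>0]
(A,Q): not NE [P2→P gives 9>8]
(A,R): not NE [P1→C gives 6>0; P2→P gives 9>2]
(A,S): not NE [P2→P gives 9>1]
(B,P): not NE [P2→S gives 3>0]
(B,Q): not NE [P1→A gives 6>4; P2→S gives 3>2]
(B,R): not NE [P2→S gives 3>2]
(B,S): not NE [P1→A gives 9>0]
(C,P): not NE [P1→B gives 6>1; P2→R gives 11>2]
(C,Q): not NE [P1→A gives 6>0; P2→R gives 11>5]
(C,R): NE
(C,S): not NE [P1→A gives 9>5; P2→R gives 11>9]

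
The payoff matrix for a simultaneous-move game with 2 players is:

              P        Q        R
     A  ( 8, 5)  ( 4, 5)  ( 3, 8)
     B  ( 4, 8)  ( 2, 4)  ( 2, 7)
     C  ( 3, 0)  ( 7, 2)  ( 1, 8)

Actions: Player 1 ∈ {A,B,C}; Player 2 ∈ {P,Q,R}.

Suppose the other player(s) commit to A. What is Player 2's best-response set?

u_2(P vs A) = 5
u_2(Q vs A) = 5
u_2(R vs A) = 8
max payoff 8 at {R}

P2 best: {R}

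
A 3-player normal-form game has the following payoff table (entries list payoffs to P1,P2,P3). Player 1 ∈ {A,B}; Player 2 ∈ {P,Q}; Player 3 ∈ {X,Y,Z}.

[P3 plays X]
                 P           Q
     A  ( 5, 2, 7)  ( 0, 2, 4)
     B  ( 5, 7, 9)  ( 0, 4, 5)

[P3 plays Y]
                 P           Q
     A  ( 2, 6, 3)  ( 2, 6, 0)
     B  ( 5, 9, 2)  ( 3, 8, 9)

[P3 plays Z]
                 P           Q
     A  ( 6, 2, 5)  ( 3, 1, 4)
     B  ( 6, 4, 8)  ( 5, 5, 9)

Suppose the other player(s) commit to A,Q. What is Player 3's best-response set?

u_3(X vs A,Q) = 4
u_3(Y vs A,Q) = 0
u_3(Z vs A,Q) = 4
max payoff 4 at {X,Z}

argmax u_3 = {X,Z}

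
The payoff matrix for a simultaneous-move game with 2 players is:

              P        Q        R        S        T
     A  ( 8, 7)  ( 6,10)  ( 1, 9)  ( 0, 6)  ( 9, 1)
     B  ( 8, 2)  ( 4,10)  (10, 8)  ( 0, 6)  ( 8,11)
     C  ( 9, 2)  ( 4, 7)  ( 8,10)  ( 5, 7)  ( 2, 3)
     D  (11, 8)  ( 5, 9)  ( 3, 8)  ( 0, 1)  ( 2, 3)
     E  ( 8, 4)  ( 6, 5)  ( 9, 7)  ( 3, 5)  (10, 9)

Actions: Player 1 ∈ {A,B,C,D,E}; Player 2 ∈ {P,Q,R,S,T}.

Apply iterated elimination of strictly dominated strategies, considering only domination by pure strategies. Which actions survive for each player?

P2 drop P (Q beats it: A:10>7 B:10>2 C:7>2 D:9>8 E:5>4)
P1 drop D (E beats it: Q:6>5 R:9>3 S:3>0 T:10>2)
P2 drop S (R beats it: A:9>6 B:8>6 C:10>7 E:7>5)
P1 drop C (E beats it: Q:6>4 R:9>8 T:10>2)
P1→{A,B,E} P2→{Q,R,T}

Remaining: P1:{A,B,E} P2:{Q,R,T}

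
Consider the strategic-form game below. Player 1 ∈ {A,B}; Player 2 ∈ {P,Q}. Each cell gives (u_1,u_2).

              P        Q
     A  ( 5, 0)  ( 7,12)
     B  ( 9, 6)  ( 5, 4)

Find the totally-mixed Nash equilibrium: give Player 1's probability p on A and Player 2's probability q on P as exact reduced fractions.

p=1/7, q=1/3

P1 indiff ⇒ q·5+(1-q)·7 = q·9+(1-q)·5 ⇒ q(-4) = (1-q)(-2) ⇒ q = 1/3
P2 indiff ⇒ p·0+(1-p)·6 = p·12+(1-p)·4 ⇒ p(-12) = (1-p)(-2) ⇒ p = 1/7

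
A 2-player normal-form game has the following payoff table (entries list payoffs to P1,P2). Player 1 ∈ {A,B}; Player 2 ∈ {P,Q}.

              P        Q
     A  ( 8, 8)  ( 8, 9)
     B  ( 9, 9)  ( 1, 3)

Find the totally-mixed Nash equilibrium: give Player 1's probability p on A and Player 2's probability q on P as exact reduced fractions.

P1 indiff ⇒ q·8+(1-q)·8 = q·9+(1-q)·1 ⇒ q(-1) = (1-q)(-7) ⇒ q = 7/8
P2 indiff ⇒ p·8+(1-p)·9 = p·9+(1-p)·3 ⇒ p(-1) = (1-p)(-6) ⇒ p = 6/7

(p,q) = (6/7, 7/8)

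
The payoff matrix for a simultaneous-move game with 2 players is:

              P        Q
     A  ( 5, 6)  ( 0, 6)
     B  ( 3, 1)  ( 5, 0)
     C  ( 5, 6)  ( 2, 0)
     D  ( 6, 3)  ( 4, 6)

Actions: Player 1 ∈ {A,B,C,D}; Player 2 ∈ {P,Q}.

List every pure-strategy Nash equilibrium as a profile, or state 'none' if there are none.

No pure NE.

(A,P): not NE [P1→D gives 6>5]
(A,Q): not NE [P1→B gives 5>0]
(B,P): not NE [P1→D gives 6>3]
(B,Q): not NE [P2→P gives 1>0]
(C,P): not NE [P1→D gives 6>5]
(C,Q): not NE [P1→B gives 5>2; P2→P gives 6>0]
(D,P): not NE [P2→Q gives 6>3]
(D,Q): not NE [P1→B gives 5>4]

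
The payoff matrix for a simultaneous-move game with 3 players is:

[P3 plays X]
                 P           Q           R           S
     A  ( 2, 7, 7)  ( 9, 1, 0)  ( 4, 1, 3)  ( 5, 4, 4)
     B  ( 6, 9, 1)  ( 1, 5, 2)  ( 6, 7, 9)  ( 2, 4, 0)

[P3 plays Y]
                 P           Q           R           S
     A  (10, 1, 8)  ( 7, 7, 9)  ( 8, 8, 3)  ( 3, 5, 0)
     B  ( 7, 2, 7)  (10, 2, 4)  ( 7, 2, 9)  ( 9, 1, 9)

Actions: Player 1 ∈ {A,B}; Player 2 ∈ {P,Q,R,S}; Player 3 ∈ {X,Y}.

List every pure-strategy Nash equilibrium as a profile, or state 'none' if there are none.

NE set: (A,R,Y), (B,Q,Y)

(A,P,X): not NE [P1→B gives 6>2; P3→Y gives 8>7]
(A,P,Y): not NE [P2→R gives 8>1]
(A,Q,X): not NE [P2→P gives 7>1; P3→Y gives 9>0]
(A,Q,Y): not NE [P1→B gives 10>7; P2→R gives 8>7]
(A,R,X): not NE [P1→B gives 6>4; P2→P gives 7>1]
(A,R,Y): NE
(A,S,X): not NE [P2→P gives 7>4]
(A,S,Y): not NE [P1→B gives 9>3; P2→R gives 8>5; P3→X gives 4>0]
(B,P,X): not NE [P3→Y gives 7>1]
(B,P,Y): not NE [P1→A gives 10>7]
(B,Q,X): not NE [P1→A gives 9>1; P2→P gives 9>5; P3→Y gives 4>2]
(B,Q,Y): NE
(B,R,X): not NE [P2→P gives 9>7]
(B,R,Y): not NE [P1→A gives 8>7]
(B,S,X): not NE [P1→A gives 5>2; P2→P gives 9>4; P3→Y gives 9>0]
(B,S,Y): not NE [P2→R gives 2>1]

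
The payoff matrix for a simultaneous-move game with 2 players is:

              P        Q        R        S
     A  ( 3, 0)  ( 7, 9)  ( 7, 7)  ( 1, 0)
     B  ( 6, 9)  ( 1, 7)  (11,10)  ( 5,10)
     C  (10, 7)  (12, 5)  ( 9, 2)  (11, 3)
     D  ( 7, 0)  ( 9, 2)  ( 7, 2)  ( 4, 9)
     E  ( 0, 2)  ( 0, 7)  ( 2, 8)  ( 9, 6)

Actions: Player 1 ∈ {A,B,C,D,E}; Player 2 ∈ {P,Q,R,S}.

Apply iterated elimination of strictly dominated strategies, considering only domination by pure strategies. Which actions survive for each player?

P1 drop A (C beats it: P:10>3 Q:12>7 R:9>7 S:11>1)
P1 drop D (C beats it: P:10>7 Q:12>9 R:9>7 S:11>4)
P1 drop E (C beats it: P:10>0 Q:12>0 R:9>2 S:11>9)
P2 drop Q (P beats it: B:9>7 C:7>5)
P1→{B,C} P2→{P,R,S}

Survivors P1:{B,C} P2:{P,R,S}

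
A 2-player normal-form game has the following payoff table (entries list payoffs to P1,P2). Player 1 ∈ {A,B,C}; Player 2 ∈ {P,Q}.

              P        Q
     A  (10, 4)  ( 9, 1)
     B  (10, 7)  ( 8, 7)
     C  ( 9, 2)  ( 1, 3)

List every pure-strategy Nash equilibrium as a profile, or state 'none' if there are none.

Nash profiles: (A,P), (B,P)

(A,P): NE
(A,Q): not NE [P2→P gives 4>1]
(B,P): NE
(B,Q): not NE [P1→A gives 9>8]
(C,P): not NE [P1→B gives 10>9; P2→Q gives 3>2]
(C,Q): not NE [P1→A gives 9>1]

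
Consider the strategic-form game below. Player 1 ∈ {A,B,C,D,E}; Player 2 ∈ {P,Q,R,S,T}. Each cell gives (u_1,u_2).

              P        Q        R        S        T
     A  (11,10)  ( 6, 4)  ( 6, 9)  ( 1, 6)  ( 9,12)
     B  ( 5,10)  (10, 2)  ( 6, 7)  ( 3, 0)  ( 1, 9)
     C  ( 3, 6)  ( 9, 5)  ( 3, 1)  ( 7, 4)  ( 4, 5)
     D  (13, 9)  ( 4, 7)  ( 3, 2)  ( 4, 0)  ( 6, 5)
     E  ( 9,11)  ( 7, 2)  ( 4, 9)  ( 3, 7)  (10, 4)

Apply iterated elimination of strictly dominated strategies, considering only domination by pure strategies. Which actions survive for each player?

Remaining: P1:{A,D,E} P2:{P,T}

P2 drop Q (P beats it: A:10>4 B:10>2 C:6>5 D:9>7 E:11>2)
P2 drop R (P beats it: A:10>9 B:10>7 C:6>1 D:9>2 E:11>9)
P1 drop B (D beats it: P:13>5 S:4>3 T:6>1)
P2 drop S (P beats it: A:10>6 C:6>4 D:9>0 E:11>7)
P1 drop C (A beats it: P:11>3 T:9>4)
P1→{A,D,E} P2→{P,T}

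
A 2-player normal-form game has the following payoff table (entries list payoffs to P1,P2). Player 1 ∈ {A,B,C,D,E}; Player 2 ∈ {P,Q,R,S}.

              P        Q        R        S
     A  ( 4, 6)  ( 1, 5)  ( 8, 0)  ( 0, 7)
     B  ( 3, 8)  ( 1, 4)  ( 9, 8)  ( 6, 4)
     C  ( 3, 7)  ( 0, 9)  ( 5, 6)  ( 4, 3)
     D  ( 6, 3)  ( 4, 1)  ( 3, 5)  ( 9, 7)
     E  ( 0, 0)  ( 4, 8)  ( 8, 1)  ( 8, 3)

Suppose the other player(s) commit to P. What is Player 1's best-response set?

argmax u_1 = {D}

u_1(A vs P) = 4
u_1(B vs P) = 3
u_1(C vs P) = 3
u_1(D vs P) = 6
u_1(E vs P) = 0
max payoff 6 at {D}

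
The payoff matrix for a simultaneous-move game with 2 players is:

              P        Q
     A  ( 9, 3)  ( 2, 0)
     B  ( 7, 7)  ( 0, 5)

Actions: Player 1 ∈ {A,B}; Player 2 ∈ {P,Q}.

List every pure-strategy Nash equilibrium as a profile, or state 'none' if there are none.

(A,P): NE
(A,Q): not NE [P2→P gives 3>0]
(B,P): not NE [P1→A gives 9>7]
(B,Q): not NE [P1→A gives 2>0; P2→P gives 7>5]

Nash profiles: (A,P)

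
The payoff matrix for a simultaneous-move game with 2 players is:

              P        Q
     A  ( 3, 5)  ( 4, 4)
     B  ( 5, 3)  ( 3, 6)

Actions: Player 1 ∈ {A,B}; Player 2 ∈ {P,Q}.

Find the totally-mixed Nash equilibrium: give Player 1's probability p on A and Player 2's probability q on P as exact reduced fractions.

P1 mixes 3/4 on A; P2 mixes 1/3 on P

P1 indiff ⇒ q·3+(1-q)·4 = q·5+(1-q)·3 ⇒ q(-2) = (1-q)(-1) ⇒ q = 1/3
P2 indiff ⇒ p·5+(1-p)·3 = p·4+(1-p)·6 ⇒ p(1) = (1-p)(3) ⇒ p = 3/4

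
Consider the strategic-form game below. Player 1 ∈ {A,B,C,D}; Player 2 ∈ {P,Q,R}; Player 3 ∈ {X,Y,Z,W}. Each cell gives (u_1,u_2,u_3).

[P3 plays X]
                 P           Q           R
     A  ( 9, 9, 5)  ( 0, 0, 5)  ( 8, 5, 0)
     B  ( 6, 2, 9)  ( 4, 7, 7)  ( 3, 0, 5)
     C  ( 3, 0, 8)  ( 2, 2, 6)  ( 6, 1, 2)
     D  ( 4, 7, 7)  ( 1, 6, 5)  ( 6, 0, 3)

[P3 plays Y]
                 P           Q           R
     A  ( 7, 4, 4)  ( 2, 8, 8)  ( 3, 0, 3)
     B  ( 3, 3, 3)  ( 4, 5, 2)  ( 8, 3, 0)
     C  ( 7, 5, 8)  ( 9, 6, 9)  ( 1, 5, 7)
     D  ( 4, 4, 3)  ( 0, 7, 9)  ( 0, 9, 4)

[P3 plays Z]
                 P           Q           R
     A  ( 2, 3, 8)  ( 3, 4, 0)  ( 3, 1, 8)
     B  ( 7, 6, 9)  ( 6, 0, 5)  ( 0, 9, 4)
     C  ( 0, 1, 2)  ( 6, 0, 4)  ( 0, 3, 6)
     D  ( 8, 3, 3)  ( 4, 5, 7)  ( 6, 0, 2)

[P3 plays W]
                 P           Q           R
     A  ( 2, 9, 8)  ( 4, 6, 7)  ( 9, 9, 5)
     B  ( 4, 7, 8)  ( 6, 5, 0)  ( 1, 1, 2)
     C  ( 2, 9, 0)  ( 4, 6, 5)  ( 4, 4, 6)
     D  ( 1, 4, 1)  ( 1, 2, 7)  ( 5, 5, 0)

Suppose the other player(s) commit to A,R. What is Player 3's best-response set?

BR_3 = {Z}

u_3(X vs A,R) = 0
u_3(Y vs A,R) = 3
u_3(Z vs A,R) = 8
u_3(W vs A,R) = 5
max payoff 8 at {Z}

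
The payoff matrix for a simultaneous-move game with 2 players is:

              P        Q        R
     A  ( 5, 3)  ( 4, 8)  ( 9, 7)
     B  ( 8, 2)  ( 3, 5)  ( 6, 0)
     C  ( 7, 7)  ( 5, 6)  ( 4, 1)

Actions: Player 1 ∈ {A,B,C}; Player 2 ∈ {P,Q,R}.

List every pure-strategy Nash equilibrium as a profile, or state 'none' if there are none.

(A,P): not NE [P1→B gives 8>5; P2→Q gives 8>3]
(A,Q): not NE [P1→C gives 5>4]
(A,R): not NE [P2→Q gives 8>7]
(B,P): not NE [P2→Q gives 5>2]
(B,Q): not NE [P1→C gives 5>3]
(B,R): not NE [P1→A gives 9>6; P2→Q gives 5>0]
(C,P): not NE [P1→B gives 8>7]
(C,Q): not NE [P2→P gives 7>6]
(C,R): not NE [P1→A gives 9>4; P2→P gives 7>1]

Equilibria: none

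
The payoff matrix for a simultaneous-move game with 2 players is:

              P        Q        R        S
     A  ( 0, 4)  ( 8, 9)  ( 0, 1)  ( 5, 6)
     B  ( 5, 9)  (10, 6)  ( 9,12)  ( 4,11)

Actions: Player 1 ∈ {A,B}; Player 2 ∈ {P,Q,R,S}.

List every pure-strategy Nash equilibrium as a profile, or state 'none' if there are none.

(A,P): not NE [P1→B gives 5>0; P2→Q gives 9>4]
(A,Q): not NE [P1→B gives 10>8]
(A,R): not NE [P1→B gives 9>0; P2→Q gives 9>1]
(A,S): not NE [P2→Q gives 9>6]
(B,P): not NE [P2→R gives 12>9]
(B,Q): not NE [P2→R gives 12>6]
(B,R): NE
(B,S): not NE [P1→A gives 5>4; P2→R gives 12>11]

Nash profiles: (B,R)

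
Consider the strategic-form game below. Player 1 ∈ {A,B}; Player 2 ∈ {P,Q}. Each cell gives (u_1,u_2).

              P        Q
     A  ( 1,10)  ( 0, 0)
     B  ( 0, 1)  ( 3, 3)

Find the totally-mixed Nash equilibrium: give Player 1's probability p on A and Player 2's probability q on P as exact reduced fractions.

P1 indiff ⇒ q·1+(1-q)·0 = q·0+(1-q)·3 ⇒ q(1) = (1-q)(3) ⇒ q = 3/4
P2 indiff ⇒ p·10+(1-p)·1 = p·0+(1-p)·3 ⇒ p(10) = (1-p)(2) ⇒ p = 1/6

(p,q) = (1/6, 3/4)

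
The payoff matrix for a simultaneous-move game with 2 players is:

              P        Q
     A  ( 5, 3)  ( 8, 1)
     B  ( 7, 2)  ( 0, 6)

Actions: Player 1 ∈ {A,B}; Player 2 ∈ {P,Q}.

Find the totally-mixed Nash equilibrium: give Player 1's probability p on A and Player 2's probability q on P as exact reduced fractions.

p=2/3, q=4/5

P1 indiff ⇒ q·5+(1-q)·8 = q·7+(1-q)·0 ⇒ q(-2) = (1-q)(-8) ⇒ q = 4/5
P2 indiff ⇒ p·3+(1-p)·2 = p·1+(1-p)·6 ⇒ p(2) = (1-p)(4) ⇒ p = 2/3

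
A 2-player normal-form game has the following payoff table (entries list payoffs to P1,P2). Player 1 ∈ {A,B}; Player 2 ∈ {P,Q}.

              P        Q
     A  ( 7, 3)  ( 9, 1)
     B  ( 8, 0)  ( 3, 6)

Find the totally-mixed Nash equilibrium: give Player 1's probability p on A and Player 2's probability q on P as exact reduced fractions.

P1 indiff ⇒ q·7+(1-q)·9 = q·8+(1-q)·3 ⇒ q(-1) = (1-q)(-6) ⇒ q = 6/7
P2 indiff ⇒ p·3+(1-p)·0 = p·1+(1-p)·6 ⇒ p(2) = (1-p)(6) ⇒ p = 3/4

P1 mixes 3/4 on A; P2 mixes 6/7 on P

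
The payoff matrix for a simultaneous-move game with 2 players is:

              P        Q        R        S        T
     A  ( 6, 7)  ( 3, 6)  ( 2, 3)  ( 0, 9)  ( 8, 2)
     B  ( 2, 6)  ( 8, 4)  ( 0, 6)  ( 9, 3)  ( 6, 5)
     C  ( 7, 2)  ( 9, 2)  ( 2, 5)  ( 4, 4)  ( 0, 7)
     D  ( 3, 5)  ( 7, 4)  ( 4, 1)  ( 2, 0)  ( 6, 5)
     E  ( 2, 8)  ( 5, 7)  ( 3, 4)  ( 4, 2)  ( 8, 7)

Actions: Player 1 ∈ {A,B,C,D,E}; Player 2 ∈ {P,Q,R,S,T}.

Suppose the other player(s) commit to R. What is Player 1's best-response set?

P1 best: {D}

u_1(A vs R) = 2
u_1(B vs R) = 0
u_1(C vs R) = 2
u_1(D vs R) = 4
u_1(E vs R) = 3
max payoff 4 at {D}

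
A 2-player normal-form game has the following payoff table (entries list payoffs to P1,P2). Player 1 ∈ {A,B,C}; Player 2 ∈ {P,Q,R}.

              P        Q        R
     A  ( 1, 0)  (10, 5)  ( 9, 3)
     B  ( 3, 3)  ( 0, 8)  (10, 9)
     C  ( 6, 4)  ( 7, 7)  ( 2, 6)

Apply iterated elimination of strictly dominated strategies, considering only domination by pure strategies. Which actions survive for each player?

P2 drop P (Q beats it: A:5>0 B:8>3 C:7>4)
P1 drop C (A beats it: Q:10>7 R:9>2)
P1→{A,B} P2→{Q,R}

IESDS → P1:{A,B} P2:{Q,R}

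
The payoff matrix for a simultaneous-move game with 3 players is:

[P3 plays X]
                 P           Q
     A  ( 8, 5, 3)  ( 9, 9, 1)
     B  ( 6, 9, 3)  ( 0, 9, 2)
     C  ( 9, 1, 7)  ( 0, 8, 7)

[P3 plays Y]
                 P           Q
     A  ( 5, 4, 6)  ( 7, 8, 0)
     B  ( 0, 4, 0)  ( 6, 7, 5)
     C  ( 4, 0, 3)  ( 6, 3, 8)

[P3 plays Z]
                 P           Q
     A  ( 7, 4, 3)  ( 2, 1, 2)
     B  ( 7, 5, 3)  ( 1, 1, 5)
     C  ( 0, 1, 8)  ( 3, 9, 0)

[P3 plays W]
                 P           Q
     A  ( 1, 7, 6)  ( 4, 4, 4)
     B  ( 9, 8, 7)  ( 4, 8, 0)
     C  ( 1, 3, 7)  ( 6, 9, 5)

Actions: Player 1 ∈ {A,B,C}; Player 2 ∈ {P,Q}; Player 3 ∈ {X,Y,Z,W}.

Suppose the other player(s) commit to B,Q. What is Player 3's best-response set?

u_3(X vs B,Q) = 2
u_3(Y vs B,Q) = 5
u_3(Z vs B,Q) = 5
u_3(W vs B,Q) = 0
max payoff 5 at {Y,Z}

argmax u_3 = {Y,Z}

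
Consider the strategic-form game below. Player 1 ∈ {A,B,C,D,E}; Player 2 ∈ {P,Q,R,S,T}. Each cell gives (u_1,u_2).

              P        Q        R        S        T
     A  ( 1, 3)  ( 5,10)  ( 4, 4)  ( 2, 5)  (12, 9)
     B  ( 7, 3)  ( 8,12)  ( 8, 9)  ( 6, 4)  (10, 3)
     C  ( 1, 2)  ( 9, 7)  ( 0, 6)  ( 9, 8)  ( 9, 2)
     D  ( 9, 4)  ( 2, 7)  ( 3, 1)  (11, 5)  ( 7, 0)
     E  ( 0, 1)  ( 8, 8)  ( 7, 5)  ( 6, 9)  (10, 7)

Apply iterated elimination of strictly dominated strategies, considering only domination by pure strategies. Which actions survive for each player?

P2 drop P (Q beats it: A:10>3 B:12>3 C:7>2 D:7>4 E:8>1)
P2 drop R (Q beats it: A:10>4 B:12>9 C:7>6 D:7>1 E:8>5)
P2 drop T (Q beats it: A:10>9 B:12>3 C:7>2 D:7>0 E:8>7)
P1 drop A (B beats it: Q:8>5 S:6>2)
P1 drop B (C beats it: Q:9>8 S:9>6)
P1 drop E (C beats it: Q:9>8 S:9>6)
P1→{C,D} P2→{Q,S}

Survivors P1:{C,D} P2:{Q,S}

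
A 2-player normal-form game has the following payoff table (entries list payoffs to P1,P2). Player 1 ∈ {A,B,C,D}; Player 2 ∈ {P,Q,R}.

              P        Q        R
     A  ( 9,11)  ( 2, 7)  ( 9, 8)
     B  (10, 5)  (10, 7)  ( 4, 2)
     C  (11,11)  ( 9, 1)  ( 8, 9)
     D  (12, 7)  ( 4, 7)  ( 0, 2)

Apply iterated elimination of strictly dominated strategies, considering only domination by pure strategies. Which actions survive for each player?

P2 drop R (P beats it: A:11>8 B:5>2 C:11>9 D:7>2)
P1 drop A (B beats it: P:10>9 Q:10>2)
P1→{B,C,D} P2→{P,Q}

IESDS → P1:{B,C,D} P2:{P,Q}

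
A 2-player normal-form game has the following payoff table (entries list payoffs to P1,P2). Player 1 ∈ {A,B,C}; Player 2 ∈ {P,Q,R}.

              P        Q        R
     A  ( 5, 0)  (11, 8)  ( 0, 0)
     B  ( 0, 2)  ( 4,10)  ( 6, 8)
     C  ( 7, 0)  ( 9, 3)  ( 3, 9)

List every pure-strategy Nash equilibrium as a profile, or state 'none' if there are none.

(A,P): not NE [P1→C gives 7>5; P2→Q gives 8>0]
(A,Q): NE
(A,R): not NE [P1→B gives 6>0; P2→Q gives 8>0]
(B,P): not NE [P1→C gives 7>0; P2→Q gives 10>2]
(B,Q): not NE [P1→A gives 11>4]
(B,R): not NE [P2→Q gives 10>8]
(C,P): not NE [P2→R gives 9>0]
(C,Q): not NE [P1→A gives 11>9; P2→R gives 9>3]
(C,R): not NE [P1→B gives 6>3]

NE set: (A,Q)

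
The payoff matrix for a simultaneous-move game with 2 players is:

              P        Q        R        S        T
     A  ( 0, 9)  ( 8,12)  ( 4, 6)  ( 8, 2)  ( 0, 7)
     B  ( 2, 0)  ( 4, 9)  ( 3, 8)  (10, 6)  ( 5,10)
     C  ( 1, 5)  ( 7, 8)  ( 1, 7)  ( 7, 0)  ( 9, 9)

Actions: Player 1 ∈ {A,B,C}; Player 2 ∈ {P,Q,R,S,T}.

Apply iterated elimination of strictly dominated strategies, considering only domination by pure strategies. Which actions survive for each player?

Survivors P1:{A,C} P2:{Q,T}

P2 drop P (Q beats it: A:12>9 B:9>0 C:8>5)
P2 drop R (Q beats it: A:12>6 B:9>8 C:8>7)
P2 drop S (Q beats it: A:12>2 B:9>6 C:8>0)
P1 drop B (C beats it: Q:7>4 T:9>5)
P1→{A,C} P2→{Q,T}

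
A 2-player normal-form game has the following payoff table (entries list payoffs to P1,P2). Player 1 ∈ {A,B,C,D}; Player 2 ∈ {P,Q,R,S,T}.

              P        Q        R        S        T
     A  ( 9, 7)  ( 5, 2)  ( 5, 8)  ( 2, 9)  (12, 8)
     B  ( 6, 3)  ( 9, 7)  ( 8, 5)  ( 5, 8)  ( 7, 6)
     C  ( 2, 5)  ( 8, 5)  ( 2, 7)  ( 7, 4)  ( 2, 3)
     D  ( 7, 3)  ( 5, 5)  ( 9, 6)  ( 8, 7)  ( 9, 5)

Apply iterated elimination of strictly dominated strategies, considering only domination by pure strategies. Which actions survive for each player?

Remaining: P1:{B,C,D} P2:{Q,R,S}

P2 drop P (R beats it: A:8>7 B:5>3 C:7>5 D:6>3)
P2 drop T (S beats it: A:9>8 B:8>6 C:4>3 D:7>5)
P1 drop A (B beats it: Q:9>5 R:8>5 S:5>2)
P1→{B,C,D} P2→{Q,R,S}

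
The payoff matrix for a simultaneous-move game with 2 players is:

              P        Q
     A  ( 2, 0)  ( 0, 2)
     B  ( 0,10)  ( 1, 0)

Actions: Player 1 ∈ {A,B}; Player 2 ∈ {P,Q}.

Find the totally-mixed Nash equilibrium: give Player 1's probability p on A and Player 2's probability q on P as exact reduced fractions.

P1 indiff ⇒ q·2+(1-q)·0 = q·0+(1-q)·1 ⇒ q(2) = (1-q)(1) ⇒ q = 1/3
P2 indiff ⇒ p·0+(1-p)·10 = p·2+(1-p)·0 ⇒ p(-2) = (1-p)(-10) ⇒ p = 5/6

(p,q) = (5/6, 1/3)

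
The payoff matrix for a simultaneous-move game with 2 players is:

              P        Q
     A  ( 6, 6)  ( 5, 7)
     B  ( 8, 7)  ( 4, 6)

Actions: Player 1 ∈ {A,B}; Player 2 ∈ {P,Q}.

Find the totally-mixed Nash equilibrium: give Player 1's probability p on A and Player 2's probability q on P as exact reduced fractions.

P1 indiff ⇒ q·6+(1-q)·5 = q·8+(1-q)·4 ⇒ q(-2) = (1-q)(-1) ⇒ q = 1/3
P2 indiff ⇒ p·6+(1-p)·7 = p·7+(1-p)·6 ⇒ p(-1) = (1-p)(-1) ⇒ p = 1/2

P1 mixes 1/2 on A; P2 mixes 1/3 on P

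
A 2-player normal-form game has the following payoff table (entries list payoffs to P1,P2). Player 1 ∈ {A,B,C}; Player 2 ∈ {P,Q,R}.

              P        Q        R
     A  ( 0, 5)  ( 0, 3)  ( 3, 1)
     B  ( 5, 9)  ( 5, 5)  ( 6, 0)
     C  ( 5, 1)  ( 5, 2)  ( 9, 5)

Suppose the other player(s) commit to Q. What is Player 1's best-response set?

argmax u_1 = {B,C}

u_1(A vs Q) = 0
u_1(B vs Q) = 5
u_1(C vs Q) = 5
max payoff 5 at {B,C}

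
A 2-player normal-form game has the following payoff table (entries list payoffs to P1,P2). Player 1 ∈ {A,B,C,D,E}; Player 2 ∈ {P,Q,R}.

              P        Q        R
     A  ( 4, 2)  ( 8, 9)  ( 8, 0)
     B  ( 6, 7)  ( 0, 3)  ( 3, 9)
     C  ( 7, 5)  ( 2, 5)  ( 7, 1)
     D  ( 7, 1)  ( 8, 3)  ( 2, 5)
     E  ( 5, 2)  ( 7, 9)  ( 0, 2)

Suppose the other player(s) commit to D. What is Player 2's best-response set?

BR_2 = {R}

u_2(P vs D) = 1
u_2(Q vs D) = 3
u_2(R vs D) = 5
max payoff 5 at {R}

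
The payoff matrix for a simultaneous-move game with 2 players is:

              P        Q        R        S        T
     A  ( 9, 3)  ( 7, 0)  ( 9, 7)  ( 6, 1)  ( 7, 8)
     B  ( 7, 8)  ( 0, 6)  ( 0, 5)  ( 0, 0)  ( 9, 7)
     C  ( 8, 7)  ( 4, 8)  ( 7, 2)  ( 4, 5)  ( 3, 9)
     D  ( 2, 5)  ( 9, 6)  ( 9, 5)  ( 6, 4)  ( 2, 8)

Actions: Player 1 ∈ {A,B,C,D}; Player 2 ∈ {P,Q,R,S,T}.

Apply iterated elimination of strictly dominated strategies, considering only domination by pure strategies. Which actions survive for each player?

P1 drop C (A beats it: P:9>8 Q:7>4 R:9>7 S:6>4 T:7>3)
P2 drop Q (T beats it: A:8>0 B:7>6 D:8>6)
P2 drop R (T beats it: A:8>7 B:7>5 D:8>5)
P2 drop S (P beats it: A:3>1 B:8>0 D:5>4)
P1 drop D (A beats it: P:9>2 T:7>2)
P1→{A,B} P2→{P,T}

Survivors P1:{A,B} P2:{P,T}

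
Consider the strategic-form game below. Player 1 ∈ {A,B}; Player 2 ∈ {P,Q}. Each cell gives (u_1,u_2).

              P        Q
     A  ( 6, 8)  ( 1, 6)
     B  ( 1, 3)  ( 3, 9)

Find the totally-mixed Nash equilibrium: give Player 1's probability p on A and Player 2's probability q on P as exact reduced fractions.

P1 indiff ⇒ q·6+(1-q)·1 = q·1+(1-q)·3 ⇒ q(5) = (1-q)(2) ⇒ q = 2/7
P2 indiff ⇒ p·8+(1-p)·3 = p·6+(1-p)·9 ⇒ p(2) = (1-p)(6) ⇒ p = 3/4

p=3/4, q=2/7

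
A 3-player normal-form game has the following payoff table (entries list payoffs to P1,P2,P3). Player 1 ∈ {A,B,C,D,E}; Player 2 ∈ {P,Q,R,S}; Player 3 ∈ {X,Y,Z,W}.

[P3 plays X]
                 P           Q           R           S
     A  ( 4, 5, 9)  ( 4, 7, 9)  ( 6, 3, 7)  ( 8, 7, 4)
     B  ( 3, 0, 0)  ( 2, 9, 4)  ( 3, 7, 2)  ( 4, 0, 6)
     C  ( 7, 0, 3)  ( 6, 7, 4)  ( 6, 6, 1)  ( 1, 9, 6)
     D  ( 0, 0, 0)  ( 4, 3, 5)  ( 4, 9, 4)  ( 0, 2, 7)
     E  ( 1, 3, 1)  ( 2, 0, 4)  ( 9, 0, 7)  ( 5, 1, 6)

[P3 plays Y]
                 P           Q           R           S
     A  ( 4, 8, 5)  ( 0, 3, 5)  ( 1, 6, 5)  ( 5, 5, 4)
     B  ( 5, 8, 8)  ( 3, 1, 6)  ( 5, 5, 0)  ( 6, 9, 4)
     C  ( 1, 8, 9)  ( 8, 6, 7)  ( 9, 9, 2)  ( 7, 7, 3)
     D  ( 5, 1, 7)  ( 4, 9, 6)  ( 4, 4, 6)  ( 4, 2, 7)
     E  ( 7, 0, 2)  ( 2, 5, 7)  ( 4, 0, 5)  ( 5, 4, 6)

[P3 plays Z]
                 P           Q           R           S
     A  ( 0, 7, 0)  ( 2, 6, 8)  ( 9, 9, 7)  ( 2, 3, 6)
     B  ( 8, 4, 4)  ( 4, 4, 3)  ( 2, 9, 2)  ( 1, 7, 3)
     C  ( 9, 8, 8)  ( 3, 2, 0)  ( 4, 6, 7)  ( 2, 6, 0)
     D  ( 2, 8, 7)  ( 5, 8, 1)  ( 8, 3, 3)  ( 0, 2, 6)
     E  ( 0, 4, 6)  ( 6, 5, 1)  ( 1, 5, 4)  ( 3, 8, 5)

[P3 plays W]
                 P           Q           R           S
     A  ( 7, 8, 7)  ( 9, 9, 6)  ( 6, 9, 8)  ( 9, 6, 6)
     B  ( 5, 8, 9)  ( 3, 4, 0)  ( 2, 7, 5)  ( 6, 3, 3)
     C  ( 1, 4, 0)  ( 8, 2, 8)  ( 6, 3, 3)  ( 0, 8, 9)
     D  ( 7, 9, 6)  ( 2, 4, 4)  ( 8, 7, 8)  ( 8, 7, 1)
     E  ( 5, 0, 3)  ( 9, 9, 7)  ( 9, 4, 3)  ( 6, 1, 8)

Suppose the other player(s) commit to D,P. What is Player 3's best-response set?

P3 best: {Y,Z}

u_3(X vs D,P) = 0
u_3(Y vs D,P) = 7
u_3(Z vs D,P) = 7
u_3(W vs D,P) = 6
max payoff 7 at {Y,Z}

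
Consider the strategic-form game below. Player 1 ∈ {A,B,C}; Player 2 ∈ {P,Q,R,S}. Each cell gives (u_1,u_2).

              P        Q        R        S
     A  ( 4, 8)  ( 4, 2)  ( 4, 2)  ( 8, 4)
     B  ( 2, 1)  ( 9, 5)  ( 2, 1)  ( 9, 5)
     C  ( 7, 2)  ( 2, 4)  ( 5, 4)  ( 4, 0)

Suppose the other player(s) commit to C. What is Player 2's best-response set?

u_2(P vs C) = 2
u_2(Q vs C) = 4
u_2(R vs C) = 4
u_2(S vs C) = 0
max payoff 4 at {Q,R}

P2 best: {Q,R}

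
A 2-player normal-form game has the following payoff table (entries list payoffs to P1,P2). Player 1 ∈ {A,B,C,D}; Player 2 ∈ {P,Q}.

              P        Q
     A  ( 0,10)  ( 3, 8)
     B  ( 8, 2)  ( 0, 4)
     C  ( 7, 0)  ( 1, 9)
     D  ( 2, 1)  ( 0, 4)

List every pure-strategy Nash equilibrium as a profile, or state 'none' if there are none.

(A,P): not NE [P1→B gives 8>0]
(A,Q): not NE [P2→P gives 10>8]
(B,P): not NE [P2→Q gives 4>2]
(B,Q): not NE [P1→A gives 3>0]
(C,P): not NE [P1→B gives 8>7; P2→Q gives 9>0]
(C,Q): not NE [P1→A gives 3>1]
(D,P): not NE [P1→B gives 8>2; P2→Q gives 4>1]
(D,Q): not NE [P1→A gives 3>0]

No pure NE.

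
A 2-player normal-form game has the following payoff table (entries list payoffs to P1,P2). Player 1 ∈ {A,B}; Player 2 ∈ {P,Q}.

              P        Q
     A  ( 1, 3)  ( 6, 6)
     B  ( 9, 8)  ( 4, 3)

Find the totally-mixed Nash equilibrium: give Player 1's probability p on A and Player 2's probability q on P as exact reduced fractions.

P1 indiff ⇒ q·1+(1-q)·6 = q·9+(1-q)·4 ⇒ q(-8) = (1-q)(-2) ⇒ q = 1/5
P2 indiff ⇒ p·3+(1-p)·8 = p·6+(1-p)·3 ⇒ p(-3) = (1-p)(-5) ⇒ p = 5/8

P1 mixes 5/8 on A; P2 mixes 1/5 on P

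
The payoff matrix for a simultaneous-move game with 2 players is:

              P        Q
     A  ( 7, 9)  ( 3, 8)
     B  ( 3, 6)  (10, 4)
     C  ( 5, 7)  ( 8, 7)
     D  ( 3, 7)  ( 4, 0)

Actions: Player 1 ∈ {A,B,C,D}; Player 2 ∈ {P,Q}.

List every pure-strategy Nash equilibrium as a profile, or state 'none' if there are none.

Nash profiles: (A,P)

(A,P): NE
(A,Q): not NE [P1→B gives 10>3; P2→P gives 9>8]
(B,P): not NE [P1→A gives 7>3]
(B,Q): not NE [P2→P gives 6>4]
(C,P): not NE [P1→A gives 7>5]
(C,Q): not NE [P1→B gives 10>8]
(D,P): not NE [P1→A gives 7>3]
(D,Q): not NE [P1→B gives 10>4; P2→P gives 7>0]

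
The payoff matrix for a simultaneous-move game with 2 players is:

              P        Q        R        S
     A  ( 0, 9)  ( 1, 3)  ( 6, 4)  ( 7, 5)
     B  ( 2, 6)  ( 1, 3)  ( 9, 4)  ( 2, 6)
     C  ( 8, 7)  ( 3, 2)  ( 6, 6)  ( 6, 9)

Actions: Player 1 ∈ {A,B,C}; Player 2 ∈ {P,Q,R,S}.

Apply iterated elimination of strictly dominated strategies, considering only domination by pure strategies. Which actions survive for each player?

P2 drop Q (P beats it: A:9>3 B:6>3 C:7>2)
P2 drop R (P beats it: A:9>4 B:6>4 C:7>6)
P1 drop B (C beats it: P:8>2 S:6>2)
P1→{A,C} P2→{P,S}

Survivors P1:{A,C} P2:{P,S}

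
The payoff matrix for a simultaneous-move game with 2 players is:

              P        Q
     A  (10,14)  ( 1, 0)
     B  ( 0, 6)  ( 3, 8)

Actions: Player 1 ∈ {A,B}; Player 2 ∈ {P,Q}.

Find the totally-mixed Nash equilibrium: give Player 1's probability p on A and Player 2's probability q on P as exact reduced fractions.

(p,q) = (1/8, 1/6)

P1 indiff ⇒ q·10+(1-q)·1 = q·0+(1-q)·3 ⇒ q(10) = (1-q)(2) ⇒ q = 1/6
P2 indiff ⇒ p·14+(1-p)·6 = p·0+(1-p)·8 ⇒ p(14) = (1-p)(2) ⇒ p = 1/8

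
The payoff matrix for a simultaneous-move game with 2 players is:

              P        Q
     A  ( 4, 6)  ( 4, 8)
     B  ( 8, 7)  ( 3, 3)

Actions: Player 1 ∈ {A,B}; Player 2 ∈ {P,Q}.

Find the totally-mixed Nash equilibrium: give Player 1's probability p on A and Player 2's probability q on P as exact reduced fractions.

P1 indiff ⇒ q·4+(1-q)·4 = q·8+(1-q)·3 ⇒ q(-4) = (1-q)(-1) ⇒ q = 1/5
P2 indiff ⇒ p·6+(1-p)·7 = p·8+(1-p)·3 ⇒ p(-2) = (1-p)(-4) ⇒ p = 2/3

(p,q) = (2/3, 1/5)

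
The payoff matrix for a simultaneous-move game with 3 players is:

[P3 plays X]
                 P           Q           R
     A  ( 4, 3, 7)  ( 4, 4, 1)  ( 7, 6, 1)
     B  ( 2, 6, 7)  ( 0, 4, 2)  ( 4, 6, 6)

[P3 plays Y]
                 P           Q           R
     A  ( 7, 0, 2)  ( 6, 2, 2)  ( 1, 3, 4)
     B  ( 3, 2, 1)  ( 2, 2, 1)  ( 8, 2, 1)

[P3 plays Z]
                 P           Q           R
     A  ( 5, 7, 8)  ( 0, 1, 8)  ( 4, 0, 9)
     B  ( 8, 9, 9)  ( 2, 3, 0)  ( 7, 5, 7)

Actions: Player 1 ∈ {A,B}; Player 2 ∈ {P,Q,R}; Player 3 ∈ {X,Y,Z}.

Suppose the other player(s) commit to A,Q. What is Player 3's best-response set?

u_3(X vs A,Q) = 1
u_3(Y vs A,Q) = 2
u_3(Z vs A,Q) = 8
max payoff 8 at {Z}

argmax u_3 = {Z}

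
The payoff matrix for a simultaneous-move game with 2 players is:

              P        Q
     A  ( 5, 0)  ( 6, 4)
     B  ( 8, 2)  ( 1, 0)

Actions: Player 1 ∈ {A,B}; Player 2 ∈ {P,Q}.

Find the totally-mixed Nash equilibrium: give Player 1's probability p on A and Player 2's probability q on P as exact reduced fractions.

P1 indiff ⇒ q·5+(1-q)·6 = q·8+(1-q)·1 ⇒ q(-3) = (1-q)(-5) ⇒ q = 5/8
P2 indiff ⇒ p·0+(1-p)·2 = p·4+(1-p)·0 ⇒ p(-4) = (1-p)(-2) ⇒ p = 1/3

(p,q) = (1/3, 5/8)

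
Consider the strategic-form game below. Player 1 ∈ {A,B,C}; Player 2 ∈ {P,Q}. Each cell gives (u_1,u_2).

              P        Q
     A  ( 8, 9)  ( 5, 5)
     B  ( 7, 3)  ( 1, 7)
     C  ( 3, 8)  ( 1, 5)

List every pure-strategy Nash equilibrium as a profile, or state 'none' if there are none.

Nash profiles: (A,P)

(A,P): NE
(A,Q): not NE [P2→P gives 9>5]
(B,P): not NE [P1→A gives 8>7; P2→Q gives 7>3]
(B,Q): not NE [P1→A gives 5>1]
(C,P): not NE [P1→A gives 8>3]
(C,Q): not NE [P1→A gives 5>1; P2→P gives 8>5]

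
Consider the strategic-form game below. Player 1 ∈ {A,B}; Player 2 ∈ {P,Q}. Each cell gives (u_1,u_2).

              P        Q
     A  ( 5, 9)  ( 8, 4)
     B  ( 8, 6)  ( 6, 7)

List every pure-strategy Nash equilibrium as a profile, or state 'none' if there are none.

No pure NE.

(A,P): not NE [P1→B gives 8>5]
(A,Q): not NE [P2→P gives 9>4]
(B,P): not NE [P2→Q gives 7>6]
(B,Q): not NE [P1→A gives 8>6]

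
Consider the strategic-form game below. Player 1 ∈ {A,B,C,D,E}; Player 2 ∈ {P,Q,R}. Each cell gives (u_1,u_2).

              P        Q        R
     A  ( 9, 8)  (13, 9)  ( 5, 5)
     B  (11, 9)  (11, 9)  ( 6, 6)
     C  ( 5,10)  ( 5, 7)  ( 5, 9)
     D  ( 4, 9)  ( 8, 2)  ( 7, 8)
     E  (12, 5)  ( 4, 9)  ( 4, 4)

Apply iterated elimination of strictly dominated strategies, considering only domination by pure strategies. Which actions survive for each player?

P1 drop C (B beats it: P:11>5 Q:11>5 R:6>5)
P2 drop R (P beats it: A:8>5 B:9>6 D:9>8 E:5>4)
P1 drop D (A beats it: P:9>4 Q:13>8)
P1→{A,B,E} P2→{P,Q}

Survivors P1:{A,B,E} P2:{P,Q}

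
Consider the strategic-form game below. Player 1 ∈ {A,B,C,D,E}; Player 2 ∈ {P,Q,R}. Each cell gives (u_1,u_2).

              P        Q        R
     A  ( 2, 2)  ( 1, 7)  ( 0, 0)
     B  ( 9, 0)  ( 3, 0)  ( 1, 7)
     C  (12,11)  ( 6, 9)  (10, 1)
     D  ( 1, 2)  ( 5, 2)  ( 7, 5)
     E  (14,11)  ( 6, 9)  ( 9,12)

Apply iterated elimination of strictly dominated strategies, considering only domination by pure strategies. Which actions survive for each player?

IESDS → P1:{C,E} P2:{P,R}

P1 drop A (B beats it: P:9>2 Q:3>1 R:1>0)
P1 drop B (C beats it: P:12>9 Q:6>3 R:10>1)
P1 drop D (C beats it: P:12>1 Q:6>5 R:10>7)
P2 drop Q (P beats it: C:11>9 E:11>9)
P1→{C,E} P2→{P,R}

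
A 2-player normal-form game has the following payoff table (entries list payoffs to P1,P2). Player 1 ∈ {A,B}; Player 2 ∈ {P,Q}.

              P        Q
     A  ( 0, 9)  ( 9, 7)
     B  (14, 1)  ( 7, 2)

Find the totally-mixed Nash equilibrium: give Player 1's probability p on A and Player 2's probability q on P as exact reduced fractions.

P1 indiff ⇒ q·0+(1-q)·9 = q·14+(1-q)·7 ⇒ q(-14) = (1-q)(-2) ⇒ q = 1/8
P2 indiff ⇒ p·9+(1-p)·1 = p·7+(1-p)·2 ⇒ p(2) = (1-p)(1) ⇒ p = 1/3

(p,q) = (1/3, 1/8)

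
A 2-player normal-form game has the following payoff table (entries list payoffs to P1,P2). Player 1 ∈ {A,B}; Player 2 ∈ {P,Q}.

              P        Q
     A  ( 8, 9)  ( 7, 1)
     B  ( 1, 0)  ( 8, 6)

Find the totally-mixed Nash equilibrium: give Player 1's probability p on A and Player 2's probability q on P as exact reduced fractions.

P1 indiff ⇒ q·8+(1-q)·7 = q·1+(1-q)·8 ⇒ q(7) = (1-q)(1) ⇒ q = 1/8
P2 indiff ⇒ p·9+(1-p)·0 = p·1+(1-p)·6 ⇒ p(8) = (1-p)(6) ⇒ p = 3/7

(p,q) = (3/7, 1/8)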